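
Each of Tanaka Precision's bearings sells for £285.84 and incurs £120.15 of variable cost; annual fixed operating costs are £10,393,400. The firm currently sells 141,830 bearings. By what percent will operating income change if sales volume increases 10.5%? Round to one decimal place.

At 141,830 units, contribution = 141,830 × £165.69 = £23,499,812.70.
Subtracting fixed costs: EBIT = £23,499,812.70 − £10,393,400 = £13,106,412.70.
Degree of operating leverage = £23,499,812.70 / £13,106,412.70 = 1.7930.
So EBIT moves 1.7930 × (+10.5%) = +18.8%.

+18.8%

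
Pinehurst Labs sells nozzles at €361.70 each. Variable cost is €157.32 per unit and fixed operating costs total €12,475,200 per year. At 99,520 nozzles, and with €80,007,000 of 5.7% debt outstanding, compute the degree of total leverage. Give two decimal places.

6.16

Contribution at this volume is 99,520 × €204.38 = €20,339,897.60.
Subtracting fixed costs: EBIT = €20,339,897.60 − €12,475,200 = €7,864,697.60. Interest = €4,560,399.00.
DOL = €20,339,897.60 ÷ €7,864,697.60 = 2.5862; DFL = €7,864,697.60 ÷ €3,304,298.60 = 2.3801.
DCL = DOL × DFL = 2.5862 × 2.3801 = 6.1554.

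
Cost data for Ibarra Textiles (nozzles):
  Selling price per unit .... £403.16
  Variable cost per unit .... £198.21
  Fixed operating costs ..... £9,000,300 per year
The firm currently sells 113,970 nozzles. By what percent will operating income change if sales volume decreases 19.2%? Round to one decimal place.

At 113,970 units, contribution = 113,970 × £204.95 = £23,358,151.50.
EBIT = £23,358,151.50 − £9,000,300 = £14,357,851.50.
DOL = contribution ÷ EBIT = £23,358,151.50 ÷ £14,357,851.50 = 1.6269.
So EBIT moves 1.6269 × (-19.2%) = -31.2%.

-31.2%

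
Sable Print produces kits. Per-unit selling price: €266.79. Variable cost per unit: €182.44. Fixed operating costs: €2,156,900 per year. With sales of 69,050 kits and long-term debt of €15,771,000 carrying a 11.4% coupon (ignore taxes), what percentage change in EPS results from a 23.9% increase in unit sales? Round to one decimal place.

At 69,050 units, contribution = 69,050 × €84.35 = €5,824,367.50.
EBIT = €5,824,367.50 − €2,156,900 = €3,667,467.50.
Interest = €1,797,894.00, so EBIT − I = €1,869,573.50.
Degree of combined leverage = contribution ÷ (EBIT − I) = €5,824,367.50 ÷ €1,869,573.50 = 3.1153.
EPS therefore changes by 3.1153 × (+23.9%) = +74.5%.

+74.5%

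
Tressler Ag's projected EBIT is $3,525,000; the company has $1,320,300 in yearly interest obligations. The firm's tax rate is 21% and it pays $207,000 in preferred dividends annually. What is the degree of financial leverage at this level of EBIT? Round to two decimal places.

Annual interest charges come to $1,320,300.00.
Pre-tax preferred-dividend burden = $207,000 ÷ (1 − 0.21) = $262,025.32.
DFL = EBIT ÷ [EBIT − I − D_p/(1−t)] = $3,525,000 ÷ [$3,525,000 − $1,320,300.00 − $262,025.32] = $3,525,000 ÷ $1,942,674.68 = 1.8145.

1.81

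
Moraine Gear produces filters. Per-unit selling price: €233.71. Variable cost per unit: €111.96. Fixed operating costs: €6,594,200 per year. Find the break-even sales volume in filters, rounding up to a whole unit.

54,162 filters

Each unit contributes €233.71 − €111.96 = €121.75.
Break-even volume = fixed costs ÷ CM per unit = €6,594,200 ÷ €121.75 = 54,161.81, so 54,162 filters.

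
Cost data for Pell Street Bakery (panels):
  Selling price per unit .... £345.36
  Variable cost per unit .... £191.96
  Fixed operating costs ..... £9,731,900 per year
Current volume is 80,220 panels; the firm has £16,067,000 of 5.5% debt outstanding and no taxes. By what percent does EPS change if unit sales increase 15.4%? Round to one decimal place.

+112.1%

Total contribution margin = 80,220 × £153.40 = £12,305,748.00.
Operating income = contribution − fixed costs = £12,305,748.00 − £9,731,900 = £2,573,848.00.
After interest of £883,685.00, pre-tax earnings = £1,690,163.00.
DCL = total CM / (EBIT − I) = £12,305,748.00 / £1,690,163.00 = 7.2808.
%ΔEPS = DCL × %ΔSales = 7.2808 × +15.4% = +112.1%.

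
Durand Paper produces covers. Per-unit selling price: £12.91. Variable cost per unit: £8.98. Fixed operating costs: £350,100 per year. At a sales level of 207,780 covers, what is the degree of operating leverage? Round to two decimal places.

1.75

Total contribution margin = 207,780 × £3.93 = £816,575.40.
Operating income = contribution − fixed costs = £816,575.40 − £350,100 = £466,475.40.
Degree of operating leverage = £816,575.40 / £466,475.40 = 1.7505.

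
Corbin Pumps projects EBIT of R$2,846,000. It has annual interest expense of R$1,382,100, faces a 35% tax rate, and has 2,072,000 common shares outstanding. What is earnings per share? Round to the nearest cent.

R$0.46

Interest = R$1,382,100.00, so EBT = R$2,846,000 − R$1,382,100.00 = R$1,463,900.00.
After tax at 35%: net income = R$1,463,900.00 × 0.65 = R$951,535.00.
EPS = R$951,535.00 ÷ 2,072,000 = R$0.46.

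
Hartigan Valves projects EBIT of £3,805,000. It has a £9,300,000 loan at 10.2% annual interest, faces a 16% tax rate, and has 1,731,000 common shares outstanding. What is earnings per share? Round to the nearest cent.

£1.39

Pre-tax income = £3,805,000 − £948,600.00 = £2,856,400.00.
After tax at 16%: net income = £2,856,400.00 × 0.84 = £2,399,376.00.
Per share: £2,399,376.00 / 1,731,000 shares = £1.39.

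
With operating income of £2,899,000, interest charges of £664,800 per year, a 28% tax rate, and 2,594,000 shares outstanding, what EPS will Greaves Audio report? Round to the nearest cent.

Interest = £664,800.00, so EBT = £2,899,000 − £664,800.00 = £2,234,200.00.
After tax at 28%: net income = £2,234,200.00 × 0.72 = £1,608,624.00.
Per share: £1,608,624.00 / 2,594,000 shares = £0.62.

£0.62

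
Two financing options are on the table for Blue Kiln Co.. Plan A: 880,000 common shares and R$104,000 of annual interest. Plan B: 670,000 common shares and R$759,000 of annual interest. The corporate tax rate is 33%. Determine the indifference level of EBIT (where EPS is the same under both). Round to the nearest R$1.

R$2,848,762

Set EPS_A = EPS_B: (EBIT − R$104,000)(1 − 0.33) ÷ 880,000 = (EBIT − R$759,000)(1 − 0.33) ÷ 670,000.
The (1 − t) factor cancels: (EBIT − 104,000) × 670,000 = (EBIT − 759,000) × 880,000.
Solving, EBIT = (759,000·880,000 − 104,000·670,000) / (880,000 − 670,000) = 598,240,000,000 / 210,000 = 2,848,761.90.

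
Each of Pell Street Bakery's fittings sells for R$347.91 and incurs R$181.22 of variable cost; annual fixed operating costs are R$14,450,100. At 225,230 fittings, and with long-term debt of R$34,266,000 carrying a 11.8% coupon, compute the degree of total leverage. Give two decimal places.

1.97

Total contribution margin = 225,230 × R$166.69 = R$37,543,588.70.
Subtracting fixed costs: EBIT = R$37,543,588.70 − R$14,450,100 = R$23,093,488.70. Interest = R$4,043,388.00.
DOL = R$37,543,588.70 ÷ R$23,093,488.70 = 1.6257; DFL = R$23,093,488.70 ÷ R$19,050,100.70 = 1.2123.
Combined leverage = 1.6257 × 1.2123 = 1.9708.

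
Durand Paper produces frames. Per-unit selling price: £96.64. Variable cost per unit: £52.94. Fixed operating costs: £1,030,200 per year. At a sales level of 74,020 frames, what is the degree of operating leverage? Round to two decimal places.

1.47

Contribution at this volume is 74,020 × £43.70 = £3,234,674.00.
Operating income = contribution − fixed costs = £3,234,674.00 − £1,030,200 = £2,204,474.00.
DOL = contribution ÷ EBIT = £3,234,674.00 ÷ £2,204,474.00 = 1.4673.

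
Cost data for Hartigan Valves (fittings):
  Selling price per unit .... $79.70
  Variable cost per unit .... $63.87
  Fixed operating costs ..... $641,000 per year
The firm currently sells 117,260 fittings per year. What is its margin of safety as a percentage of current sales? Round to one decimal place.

65.5%

Each unit contributes $79.70 − $63.87 = $15.83. Break-even units = $641,000 ÷ $15.83 = 40,492.74; break-even revenue = 40,492.74 × $79.70 = $3,227,271.00.
Actual sales revenue = 117,260 × $79.70 = $9,345,622.00.
Margin of safety = ($9,345,622.00 − $3,227,271.00) ÷ $9,345,622.00 = 65.5%.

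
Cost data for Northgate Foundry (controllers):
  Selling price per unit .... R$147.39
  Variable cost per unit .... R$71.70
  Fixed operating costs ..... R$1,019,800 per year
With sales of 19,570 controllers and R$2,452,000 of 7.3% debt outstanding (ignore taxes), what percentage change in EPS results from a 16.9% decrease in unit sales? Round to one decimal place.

-88.6%

Total contribution margin = 19,570 × R$75.69 = R$1,481,253.30.
EBIT = R$1,481,253.30 − R$1,019,800 = R$461,453.30.
Interest = R$178,996.00, so EBIT − I = R$282,457.30.
Degree of combined leverage = contribution ÷ (EBIT − I) = R$1,481,253.30 ÷ R$282,457.30 = 5.2442.
EPS therefore changes by 5.2442 × (-16.9%) = -88.6%.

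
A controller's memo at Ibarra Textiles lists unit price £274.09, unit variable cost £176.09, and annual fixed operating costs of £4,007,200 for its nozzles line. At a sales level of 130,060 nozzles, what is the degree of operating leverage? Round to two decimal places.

Contribution at this volume is 130,060 × £98.00 = £12,745,880.00.
Subtracting fixed costs: EBIT = £12,745,880.00 − £4,007,200 = £8,738,680.00.
DOL = contribution ÷ EBIT = £12,745,880.00 ÷ £8,738,680.00 = 1.4586.

1.46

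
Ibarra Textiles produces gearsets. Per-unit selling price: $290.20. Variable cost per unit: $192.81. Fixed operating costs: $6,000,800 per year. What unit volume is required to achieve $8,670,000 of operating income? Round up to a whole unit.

150,640 gearsets

Each unit contributes $290.20 − $192.81 = $97.39.
Required volume = (fixed costs + target profit) ÷ CM = ($6,000,800 + $8,670,000) ÷ $97.39 = 150,639.70, so 150,640 gearsets.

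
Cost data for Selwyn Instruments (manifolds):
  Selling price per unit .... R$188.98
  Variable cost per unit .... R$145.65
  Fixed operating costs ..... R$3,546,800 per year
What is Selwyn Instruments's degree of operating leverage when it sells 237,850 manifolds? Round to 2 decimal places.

At 237,850 units, contribution = 237,850 × R$43.33 = R$10,306,040.50.
Operating income = contribution − fixed costs = R$10,306,040.50 − R$3,546,800 = R$6,759,240.50.
DOL = contribution ÷ EBIT = R$10,306,040.50 ÷ R$6,759,240.50 = 1.5247.

1.52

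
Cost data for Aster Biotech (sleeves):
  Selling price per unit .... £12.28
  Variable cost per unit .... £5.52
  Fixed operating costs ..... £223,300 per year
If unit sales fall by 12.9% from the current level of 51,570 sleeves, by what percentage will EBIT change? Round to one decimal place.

-35.9%

Contribution at this volume is 51,570 × £6.76 = £348,613.20.
EBIT = £348,613.20 − £223,300 = £125,313.20.
Degree of operating leverage = £348,613.20 / £125,313.20 = 2.7819.
Operating income changes by 2.7819 × -12.9% = -35.9%.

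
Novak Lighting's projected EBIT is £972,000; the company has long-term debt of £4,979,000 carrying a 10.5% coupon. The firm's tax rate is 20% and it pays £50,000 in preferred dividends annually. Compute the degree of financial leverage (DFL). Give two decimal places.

2.51

Interest = £522,795.00.
Pre-tax preferred-dividend burden = £50,000 ÷ (1 − 0.20) = £62,500.00.
DFL = EBIT ÷ [EBIT − I − D_p/(1−t)] = £972,000 ÷ [£972,000 − £522,795.00 − £62,500.00] = £972,000 ÷ £386,705.00 = 2.5135.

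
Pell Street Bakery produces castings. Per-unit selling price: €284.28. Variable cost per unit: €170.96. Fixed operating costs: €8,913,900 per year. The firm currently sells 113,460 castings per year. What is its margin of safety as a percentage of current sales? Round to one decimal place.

Each unit contributes €284.28 − €170.96 = €113.32. Break-even units = €8,913,900 ÷ €113.32 = 78,661.31; break-even revenue = 78,661.31 × €284.28 = €22,361,838.09.
Actual sales revenue = 113,460 × €284.28 = €32,254,408.80.
Margin of safety = (€32,254,408.80 − €22,361,838.09) ÷ €32,254,408.80 = 30.7%.

30.7%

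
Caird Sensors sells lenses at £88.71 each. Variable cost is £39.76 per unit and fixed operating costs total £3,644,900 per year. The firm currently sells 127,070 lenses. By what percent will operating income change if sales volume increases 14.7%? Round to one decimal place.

Contribution at this volume is 127,070 × £48.95 = £6,220,076.50.
EBIT = £6,220,076.50 − £3,644,900 = £2,575,176.50.
So DOL = total CM / EBIT = £6,220,076.50 / £2,575,176.50 = 2.4154.
Operating income changes by 2.4154 × +14.7% = +35.5%.

+35.5%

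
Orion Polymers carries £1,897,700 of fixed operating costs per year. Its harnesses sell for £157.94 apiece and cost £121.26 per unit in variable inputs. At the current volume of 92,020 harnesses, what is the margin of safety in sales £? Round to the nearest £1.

Unit CM = price − variable cost = £157.94 − £121.26 = £36.68. Break-even units = £1,897,700 ÷ £36.68 = 51,736.64; break-even revenue = 51,736.64 × £157.94 = £8,171,285.11.
Actual sales revenue = 92,020 × £157.94 = £14,533,638.80.
Margin of safety = £14,533,638.80 − £8,171,285.11 = £6,362,354.

£6,362,354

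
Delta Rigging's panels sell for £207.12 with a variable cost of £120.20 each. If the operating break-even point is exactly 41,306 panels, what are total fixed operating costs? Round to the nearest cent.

£3,590,317.52

Contribution margin per unit = £207.12 − £120.20 = £86.92.
Since BE = FC / CM, FC = 41,306 × £86.92 = £3,590,317.52.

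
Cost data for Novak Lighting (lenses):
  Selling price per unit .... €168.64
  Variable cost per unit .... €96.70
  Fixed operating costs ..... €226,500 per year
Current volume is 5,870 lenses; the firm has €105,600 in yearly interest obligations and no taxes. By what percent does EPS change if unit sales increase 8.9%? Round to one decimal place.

At 5,870 units, contribution = 5,870 × €71.94 = €422,287.80.
EBIT = €422,287.80 − €226,500 = €195,787.80.
After interest of €105,600.00, pre-tax earnings = €90,187.80.
DCL = total CM / (EBIT − I) = €422,287.80 / €90,187.80 = 4.6823.
%ΔEPS = DCL × %ΔSales = 4.6823 × +8.9% = +41.7%.

+41.7%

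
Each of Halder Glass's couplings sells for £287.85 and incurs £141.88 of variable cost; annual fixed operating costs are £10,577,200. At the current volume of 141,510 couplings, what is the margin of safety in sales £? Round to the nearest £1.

Contribution margin per unit = £287.85 − £141.88 = £145.97. Break-even units = £10,577,200 ÷ £145.97 = 72,461.46; break-even revenue = 72,461.46 × £287.85 = £20,858,032.61.
Actual sales revenue = 141,510 × £287.85 = £40,733,653.50.
Margin of safety = £40,733,653.50 − £20,858,032.61 = £19,875,621.

£19,875,621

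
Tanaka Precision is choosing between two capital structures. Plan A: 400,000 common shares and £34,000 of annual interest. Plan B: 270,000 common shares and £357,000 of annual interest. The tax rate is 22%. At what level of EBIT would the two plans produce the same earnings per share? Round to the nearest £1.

At indifference, (EBIT − 34,000)(1 − t)/400,000 = (EBIT − 357,000)(1 − t)/270,000.
The (1 − t) factor cancels: (EBIT − 34,000) × 270,000 = (EBIT − 357,000) × 400,000.
Solving, EBIT = (357,000·400,000 − 34,000·270,000) / (400,000 − 270,000) = 133,620,000,000 / 130,000 = 1,027,846.15.

£1,027,846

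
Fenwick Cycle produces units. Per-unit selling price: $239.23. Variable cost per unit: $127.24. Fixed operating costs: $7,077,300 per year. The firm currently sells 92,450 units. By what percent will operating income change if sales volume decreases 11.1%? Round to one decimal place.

Total contribution margin = 92,450 × $111.99 = $10,353,475.50.
EBIT = $10,353,475.50 − $7,077,300 = $3,276,175.50.
So DOL = total CM / EBIT = $10,353,475.50 / $3,276,175.50 = 3.1602.
%ΔEBIT = DOL × %ΔSales = 3.1602 × -11.1% = -35.1%.

-35.1%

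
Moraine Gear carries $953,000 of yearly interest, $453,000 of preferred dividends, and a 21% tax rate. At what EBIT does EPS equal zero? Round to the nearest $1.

$1,526,418

Grossing the preferred dividend up to pre-tax terms: $453,000 / (1 − 0.21) = $573,417.72.
EPS = 0 when EBIT covers interest plus the pre-tax preferred burden: $953,000 + $573,417.72 = $1,526,417.72.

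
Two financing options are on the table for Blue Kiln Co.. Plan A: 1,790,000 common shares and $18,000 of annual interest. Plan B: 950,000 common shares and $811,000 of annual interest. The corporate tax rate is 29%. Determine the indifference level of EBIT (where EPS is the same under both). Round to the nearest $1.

At indifference, (EBIT − 18,000)(1 − t)/1,790,000 = (EBIT − 811,000)(1 − t)/950,000.
The (1 − t) factor cancels: (EBIT − 18,000) × 950,000 = (EBIT − 811,000) × 1,790,000.
EBIT × (1,790,000 − 950,000) = 811,000 × 1,790,000 − 18,000 × 950,000 = 1,434,590,000,000, so EBIT = 1,434,590,000,000 ÷ 840,000 = 1,707,845.24.

$1,707,845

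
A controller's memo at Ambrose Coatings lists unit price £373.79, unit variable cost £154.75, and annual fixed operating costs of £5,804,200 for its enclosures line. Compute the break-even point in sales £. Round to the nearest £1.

Contribution margin per unit = £373.79 − £154.75 = £219.04, a CM ratio of £219.04 ÷ £373.79 = 0.5860.
Break-even revenue = fixed costs × price ÷ CM = £5,804,200 × £373.79 ÷ £219.04 = £9,904,821.

£9,904,821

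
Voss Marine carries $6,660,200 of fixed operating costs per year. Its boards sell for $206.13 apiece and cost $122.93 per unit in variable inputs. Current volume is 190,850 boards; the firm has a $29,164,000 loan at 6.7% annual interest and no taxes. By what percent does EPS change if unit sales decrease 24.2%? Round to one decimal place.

-52.9%

Total contribution margin = 190,850 × $83.20 = $15,878,720.00.
Subtracting fixed costs: EBIT = $15,878,720.00 − $6,660,200 = $9,218,520.00.
After interest of $1,953,988.00, pre-tax earnings = $7,264,532.00.
DCL = total CM / (EBIT − I) = $15,878,720.00 / $7,264,532.00 = 2.1858.
%ΔEPS = DCL × %ΔSales = 2.1858 × -24.2% = -52.9%.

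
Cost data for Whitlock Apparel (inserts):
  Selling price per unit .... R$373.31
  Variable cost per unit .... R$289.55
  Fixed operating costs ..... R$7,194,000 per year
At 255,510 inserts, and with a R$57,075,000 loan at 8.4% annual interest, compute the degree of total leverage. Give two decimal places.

Total contribution margin = 255,510 × R$83.76 = R$21,401,517.60.
Operating income = contribution − fixed costs = R$21,401,517.60 − R$7,194,000 = R$14,207,517.60. Interest = R$4,794,300.00.
DOL = R$21,401,517.60 ÷ R$14,207,517.60 = 1.5064; DFL = R$14,207,517.60 ÷ R$9,413,217.60 = 1.5093.
DCL = DOL × DFL = 1.5064 × 1.5093 = 2.2736.

2.27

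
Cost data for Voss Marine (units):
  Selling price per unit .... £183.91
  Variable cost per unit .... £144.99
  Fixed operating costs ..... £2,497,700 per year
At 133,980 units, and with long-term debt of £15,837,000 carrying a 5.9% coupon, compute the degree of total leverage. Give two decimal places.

2.93

Total contribution margin = 133,980 × £38.92 = £5,214,501.60.
Subtracting fixed costs: EBIT = £5,214,501.60 − £2,497,700 = £2,716,801.60. Interest = £934,383.00.
DOL = £5,214,501.60 ÷ £2,716,801.60 = 1.9194; DFL = £2,716,801.60 ÷ £1,782,418.60 = 1.5242.
Combined leverage = 1.9194 × 1.5242 = 2.9255.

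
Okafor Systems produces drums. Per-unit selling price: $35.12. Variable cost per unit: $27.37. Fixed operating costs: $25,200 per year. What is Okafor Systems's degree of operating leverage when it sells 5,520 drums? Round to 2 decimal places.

Contribution at this volume is 5,520 × $7.75 = $42,780.00.
EBIT = $42,780.00 − $25,200 = $17,580.00.
Degree of operating leverage = $42,780.00 / $17,580.00 = 2.4334.

2.43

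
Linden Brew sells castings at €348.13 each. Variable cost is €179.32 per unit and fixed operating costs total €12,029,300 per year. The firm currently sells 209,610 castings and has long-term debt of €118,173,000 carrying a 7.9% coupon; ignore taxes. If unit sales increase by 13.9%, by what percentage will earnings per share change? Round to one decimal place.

At 209,610 units, contribution = 209,610 × €168.81 = €35,384,264.10.
Operating income = contribution − fixed costs = €35,384,264.10 − €12,029,300 = €23,354,964.10.
After interest of €9,335,667.00, pre-tax earnings = €14,019,297.10.
DCL = total CM / (EBIT − I) = €35,384,264.10 / €14,019,297.10 = 2.5240.
%ΔEPS = DCL × %ΔSales = 2.5240 × +13.9% = +35.1%.

+35.1%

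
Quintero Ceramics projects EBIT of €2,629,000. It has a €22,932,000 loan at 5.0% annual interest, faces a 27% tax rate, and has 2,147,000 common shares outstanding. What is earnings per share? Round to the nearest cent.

€0.50

Pre-tax income = €2,629,000 − €1,146,600.00 = €1,482,400.00.
After tax at 27%: net income = €1,482,400.00 × 0.73 = €1,082,152.00.
EPS = €1,082,152.00 ÷ 2,147,000 = €0.50.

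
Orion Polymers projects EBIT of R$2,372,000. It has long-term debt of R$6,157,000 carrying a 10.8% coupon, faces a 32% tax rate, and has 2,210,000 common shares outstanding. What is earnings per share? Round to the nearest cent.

Pre-tax income = R$2,372,000 − R$664,956.00 = R$1,707,044.00.
After tax at 32%: net income = R$1,707,044.00 × 0.68 = R$1,160,789.92.
EPS = R$1,160,789.92 ÷ 2,210,000 = R$0.53.

R$0.53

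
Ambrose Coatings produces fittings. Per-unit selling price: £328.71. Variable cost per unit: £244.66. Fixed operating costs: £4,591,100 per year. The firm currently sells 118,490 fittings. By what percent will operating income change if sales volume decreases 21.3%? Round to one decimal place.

-39.5%

Contribution at this volume is 118,490 × £84.05 = £9,959,084.50.
Operating income = contribution − fixed costs = £9,959,084.50 − £4,591,100 = £5,367,984.50.
So DOL = total CM / EBIT = £9,959,084.50 / £5,367,984.50 = 1.8553.
So EBIT moves 1.8553 × (-21.3%) = -39.5%.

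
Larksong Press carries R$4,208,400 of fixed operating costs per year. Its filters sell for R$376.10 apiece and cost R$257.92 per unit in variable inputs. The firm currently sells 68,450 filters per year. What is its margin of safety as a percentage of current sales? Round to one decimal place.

48.0%

Unit CM = price − variable cost = R$376.10 − R$257.92 = R$118.18. Break-even units = R$4,208,400 ÷ R$118.18 = 35,610.09; break-even revenue = 35,610.09 × R$376.10 = R$13,392,953.46.
Actual sales revenue = 68,450 × R$376.10 = R$25,744,045.00.
Margin of safety = (R$25,744,045.00 − R$13,392,953.46) ÷ R$25,744,045.00 = 48.0%.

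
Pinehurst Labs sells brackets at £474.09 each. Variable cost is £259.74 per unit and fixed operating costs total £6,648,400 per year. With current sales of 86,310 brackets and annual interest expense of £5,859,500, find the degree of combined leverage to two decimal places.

Total contribution margin = 86,310 × £214.35 = £18,500,548.50.
EBIT = £18,500,548.50 − £6,648,400 = £11,852,148.50. Interest = £5,859,500.00, so EBIT − I = £5,992,648.50.
Degree of total leverage = total CM / (EBIT − interest) = £18,500,548.50 / £5,992,648.50 = 3.0872.

3.09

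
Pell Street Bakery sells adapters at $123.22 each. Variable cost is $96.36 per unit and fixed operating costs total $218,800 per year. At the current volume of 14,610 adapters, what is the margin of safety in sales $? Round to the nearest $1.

$796,501

Each unit contributes $123.22 − $96.36 = $26.86. Break-even units = $218,800 ÷ $26.86 = 8,145.94; break-even revenue = 8,145.94 × $123.22 = $1,003,742.96.
Current sales = 14,610 × $123.22 = $1,800,244.20.
Margin of safety = $1,800,244.20 − $1,003,742.96 = $796,501.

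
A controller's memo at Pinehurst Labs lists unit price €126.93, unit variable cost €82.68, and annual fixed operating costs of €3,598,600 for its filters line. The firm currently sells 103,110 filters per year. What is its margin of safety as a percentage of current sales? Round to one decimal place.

Unit CM = price − variable cost = €126.93 − €82.68 = €44.25. Break-even units = €3,598,600 ÷ €44.25 = 81,324.29; break-even revenue = 81,324.29 × €126.93 = €10,322,492.61.
Current sales = 103,110 × €126.93 = €13,087,752.30.
Margin of safety = (€13,087,752.30 − €10,322,492.61) ÷ €13,087,752.30 = 21.1%.

21.1%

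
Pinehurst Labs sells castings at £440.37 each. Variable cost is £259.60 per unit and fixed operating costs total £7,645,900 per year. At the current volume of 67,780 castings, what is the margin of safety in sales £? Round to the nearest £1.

£11,222,262

Contribution margin per unit = £440.37 − £259.60 = £180.77. Break-even units = £7,645,900 ÷ £180.77 = 42,296.29; break-even revenue = 42,296.29 × £440.37 = £18,626,016.39.
Actual sales revenue = 67,780 × £440.37 = £29,848,278.60.
Margin of safety = £29,848,278.60 − £18,626,016.39 = £11,222,262.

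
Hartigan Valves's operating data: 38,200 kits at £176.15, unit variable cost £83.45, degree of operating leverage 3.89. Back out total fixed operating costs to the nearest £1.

£2,630,821

Total contribution margin = 38,200 × £92.70 = £3,541,140.00.
Since DOL = CM ÷ EBIT, EBIT = £3,541,140.00 ÷ 3.89 = £910,318.77.
And FC = contribution − EBIT = £3,541,140.00 − £910,318.77 = £2,630,821.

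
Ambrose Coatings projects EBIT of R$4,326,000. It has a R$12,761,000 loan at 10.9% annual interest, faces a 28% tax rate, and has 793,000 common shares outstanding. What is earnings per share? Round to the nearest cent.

R$2.66

Interest = R$1,390,949.00, so EBT = R$4,326,000 − R$1,390,949.00 = R$2,935,051.00.
After tax at 28%: net income = R$2,935,051.00 × 0.72 = R$2,113,236.72.
EPS = R$2,113,236.72 ÷ 793,000 = R$2.66.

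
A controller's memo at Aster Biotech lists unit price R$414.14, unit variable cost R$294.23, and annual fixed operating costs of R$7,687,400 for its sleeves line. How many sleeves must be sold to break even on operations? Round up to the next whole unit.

64,110 sleeves

Unit CM = price − variable cost = R$414.14 − R$294.23 = R$119.91.
Break-even Q = R$7,687,400 / R$119.91 = 64,109.75 → 64,110 sleeves.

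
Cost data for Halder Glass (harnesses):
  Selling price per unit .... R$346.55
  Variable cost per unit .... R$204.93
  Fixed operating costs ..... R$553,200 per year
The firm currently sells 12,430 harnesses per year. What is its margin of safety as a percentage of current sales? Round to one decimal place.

68.6%

Contribution margin per unit = R$346.55 − R$204.93 = R$141.62. Break-even units = R$553,200 ÷ R$141.62 = 3,906.23; break-even revenue = 3,906.23 × R$346.55 = R$1,353,703.29.
Actual sales revenue = 12,430 × R$346.55 = R$4,307,616.50.
Margin of safety = (R$4,307,616.50 − R$1,353,703.29) ÷ R$4,307,616.50 = 68.6%.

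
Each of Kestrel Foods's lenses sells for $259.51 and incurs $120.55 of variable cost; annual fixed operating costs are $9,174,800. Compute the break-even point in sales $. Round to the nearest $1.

CM per unit = $259.51 − $120.55 = $138.96; CM ratio = $138.96 / $259.51 = 0.5355.
Break-even revenue = fixed costs × price ÷ CM = $9,174,800 × $259.51 ÷ $138.96 = $17,134,084.

$17,134,084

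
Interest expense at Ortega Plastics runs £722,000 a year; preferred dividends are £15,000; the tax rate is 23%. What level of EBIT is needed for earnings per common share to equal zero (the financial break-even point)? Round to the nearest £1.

Grossing the preferred dividend up to pre-tax terms: £15,000 / (1 − 0.23) = £19,480.52.
EPS = 0 when EBIT covers interest plus the pre-tax preferred burden: £722,000 + £19,480.52 = £741,480.52.

£741,481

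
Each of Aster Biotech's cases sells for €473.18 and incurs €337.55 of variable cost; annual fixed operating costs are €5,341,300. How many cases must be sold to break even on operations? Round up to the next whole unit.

39,382 cases

Contribution margin per unit = €473.18 − €337.55 = €135.63.
Units to break even: €5,341,300 ÷ €135.63 = 39,381.41, rounded up to 39,382.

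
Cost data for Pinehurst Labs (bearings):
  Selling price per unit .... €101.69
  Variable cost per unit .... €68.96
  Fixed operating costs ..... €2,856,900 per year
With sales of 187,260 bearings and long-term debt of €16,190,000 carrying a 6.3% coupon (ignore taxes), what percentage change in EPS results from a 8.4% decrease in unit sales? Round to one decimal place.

-22.9%

Contribution at this volume is 187,260 × €32.73 = €6,129,019.80.
Operating income = contribution − fixed costs = €6,129,019.80 − €2,856,900 = €3,272,119.80.
After interest of €1,019,970.00, pre-tax earnings = €2,252,149.80.
DCL = total CM / (EBIT − I) = €6,129,019.80 / €2,252,149.80 = 2.7214.
EPS therefore changes by 2.7214 × (-8.4%) = -22.9%.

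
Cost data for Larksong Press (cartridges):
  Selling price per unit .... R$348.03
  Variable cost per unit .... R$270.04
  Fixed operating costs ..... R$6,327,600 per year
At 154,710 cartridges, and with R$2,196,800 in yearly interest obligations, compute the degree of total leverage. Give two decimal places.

Contribution at this volume is 154,710 × R$77.99 = R$12,065,832.90.
Operating income = contribution − fixed costs = R$12,065,832.90 − R$6,327,600 = R$5,738,232.90. Interest = R$2,196,800.00.
DOL = R$12,065,832.90 ÷ R$5,738,232.90 = 2.1027; DFL = R$5,738,232.90 ÷ R$3,541,432.90 = 1.6203.
DCL = DOL × DFL = 2.1027 × 1.6203 = 3.4070.

3.41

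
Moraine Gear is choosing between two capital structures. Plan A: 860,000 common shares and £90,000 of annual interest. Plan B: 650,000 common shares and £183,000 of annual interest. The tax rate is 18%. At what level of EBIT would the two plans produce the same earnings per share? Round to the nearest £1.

£470,857

At indifference, (EBIT − 90,000)(1 − t)/860,000 = (EBIT − 183,000)(1 − t)/650,000.
Cancelling (1 − t) and cross-multiplying: 650,000·(EBIT − 90,000) = 860,000·(EBIT − 183,000).
Solving, EBIT = (183,000·860,000 − 90,000·650,000) / (860,000 − 650,000) = 98,880,000,000 / 210,000 = 470,857.14.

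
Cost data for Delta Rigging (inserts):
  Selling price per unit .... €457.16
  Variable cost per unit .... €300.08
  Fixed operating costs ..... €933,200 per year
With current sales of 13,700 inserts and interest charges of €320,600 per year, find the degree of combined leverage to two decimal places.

2.40

Contribution at this volume is 13,700 × €157.08 = €2,151,996.00.
EBIT = €2,151,996.00 − €933,200 = €1,218,796.00. Interest = €320,600.00.
DOL = €2,151,996.00 ÷ €1,218,796.00 = 1.7657; DFL = €1,218,796.00 ÷ €898,196.00 = 1.3569.
Combined leverage = 1.7657 × 1.3569 = 2.3959.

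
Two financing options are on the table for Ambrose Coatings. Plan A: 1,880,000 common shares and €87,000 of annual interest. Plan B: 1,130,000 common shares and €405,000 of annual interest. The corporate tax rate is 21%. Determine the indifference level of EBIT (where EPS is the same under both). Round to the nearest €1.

€884,120

Set EPS_A = EPS_B: (EBIT − €87,000)(1 − 0.21) ÷ 1,880,000 = (EBIT − €405,000)(1 − 0.21) ÷ 1,130,000.
Cancelling (1 − t) and cross-multiplying: 1,130,000·(EBIT − 87,000) = 1,880,000·(EBIT − 405,000).
EBIT × (1,880,000 − 1,130,000) = 405,000 × 1,880,000 − 87,000 × 1,130,000 = 663,090,000,000, so EBIT = 663,090,000,000 ÷ 750,000 = 884,120.00.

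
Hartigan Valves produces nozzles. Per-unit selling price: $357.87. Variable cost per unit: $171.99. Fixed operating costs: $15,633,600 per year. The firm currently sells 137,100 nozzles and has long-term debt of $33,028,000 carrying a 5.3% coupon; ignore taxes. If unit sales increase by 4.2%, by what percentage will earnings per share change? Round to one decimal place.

+13.2%

Contribution at this volume is 137,100 × $185.88 = $25,484,148.00.
Subtracting fixed costs: EBIT = $25,484,148.00 − $15,633,600 = $9,850,548.00.
Interest = $1,750,484.00, so EBIT − I = $8,100,064.00.
DCL = total CM / (EBIT − I) = $25,484,148.00 / $8,100,064.00 = 3.1462.
%ΔEPS = DCL × %ΔSales = 3.1462 × +4.2% = +13.2%.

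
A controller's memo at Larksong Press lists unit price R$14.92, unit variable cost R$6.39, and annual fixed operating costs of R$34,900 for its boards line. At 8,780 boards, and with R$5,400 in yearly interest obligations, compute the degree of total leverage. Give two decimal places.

2.16

Contribution at this volume is 8,780 × R$8.53 = R$74,893.40.
Subtracting fixed costs: EBIT = R$74,893.40 − R$34,900 = R$39,993.40. Interest = R$5,400.00, so EBIT − I = R$34,593.40.
Degree of total leverage = total CM / (EBIT − interest) = R$74,893.40 / R$34,593.40 = 2.1650.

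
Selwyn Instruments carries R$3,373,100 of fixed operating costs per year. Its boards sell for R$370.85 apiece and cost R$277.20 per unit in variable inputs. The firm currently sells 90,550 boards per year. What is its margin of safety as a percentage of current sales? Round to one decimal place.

60.2%

Unit CM = price − variable cost = R$370.85 − R$277.20 = R$93.65. Break-even units = R$3,373,100 ÷ R$93.65 = 36,018.15; break-even revenue = 36,018.15 × R$370.85 = R$13,357,331.93.
Current sales = 90,550 × R$370.85 = R$33,580,467.50.
Margin of safety = (R$33,580,467.50 − R$13,357,331.93) ÷ R$33,580,467.50 = 60.2%.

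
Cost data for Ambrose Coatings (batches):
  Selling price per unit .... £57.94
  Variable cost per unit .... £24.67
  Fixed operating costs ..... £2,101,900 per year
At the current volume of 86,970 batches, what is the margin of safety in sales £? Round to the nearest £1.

Unit CM = price − variable cost = £57.94 − £24.67 = £33.27. Break-even units = £2,101,900 ÷ £33.27 = 63,177.04; break-even revenue = 63,177.04 × £57.94 = £3,660,477.49.
Actual sales revenue = 86,970 × £57.94 = £5,039,041.80.
Margin of safety = £5,039,041.80 − £3,660,477.49 = £1,378,564.

£1,378,564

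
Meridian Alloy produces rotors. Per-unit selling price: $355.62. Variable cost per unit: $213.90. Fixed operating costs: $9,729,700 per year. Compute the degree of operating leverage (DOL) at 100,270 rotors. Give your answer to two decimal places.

At 100,270 units, contribution = 100,270 × $141.72 = $14,210,264.40.
Operating income = contribution − fixed costs = $14,210,264.40 − $9,729,700 = $4,480,564.40.
So DOL = total CM / EBIT = $14,210,264.40 / $4,480,564.40 = 3.1715.

3.17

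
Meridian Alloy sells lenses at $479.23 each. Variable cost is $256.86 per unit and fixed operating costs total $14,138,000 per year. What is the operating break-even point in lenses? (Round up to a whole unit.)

63,579 lenses

Unit CM = price − variable cost = $479.23 − $256.86 = $222.37.
Units to break even: $14,138,000 ÷ $222.37 = 63,578.72, rounded up to 63,579.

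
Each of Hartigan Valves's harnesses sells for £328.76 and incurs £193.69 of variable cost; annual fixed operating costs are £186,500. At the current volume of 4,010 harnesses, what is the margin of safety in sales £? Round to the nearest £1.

£864,387

Unit CM = price − variable cost = £328.76 − £193.69 = £135.07. Break-even units = £186,500 ÷ £135.07 = 1,380.77; break-even revenue = 1,380.77 × £328.76 = £453,940.48.
Actual sales revenue = 4,010 × £328.76 = £1,318,327.60.
Margin of safety = £1,318,327.60 − £453,940.48 = £864,387.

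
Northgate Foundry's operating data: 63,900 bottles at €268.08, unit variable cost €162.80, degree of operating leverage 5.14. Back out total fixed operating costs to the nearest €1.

€5,418,561

Contribution at this volume is 63,900 × €105.28 = €6,727,392.00.
DOL = contribution / EBIT, so EBIT = €6,727,392.00 / 5.14 = €1,308,831.13.
And FC = contribution − EBIT = €6,727,392.00 − €1,308,831.13 = €5,418,561.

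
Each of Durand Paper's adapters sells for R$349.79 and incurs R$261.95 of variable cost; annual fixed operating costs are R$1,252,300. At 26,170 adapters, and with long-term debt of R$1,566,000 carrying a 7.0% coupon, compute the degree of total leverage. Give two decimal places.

2.45

At 26,170 units, contribution = 26,170 × R$87.84 = R$2,298,772.80.
Subtracting fixed costs: EBIT = R$2,298,772.80 − R$1,252,300 = R$1,046,472.80. Interest = R$109,620.00, so EBIT − I = R$936,852.80.
DCL = contribution ÷ (EBIT − I) = R$2,298,772.80 ÷ R$936,852.80 = 2.4537.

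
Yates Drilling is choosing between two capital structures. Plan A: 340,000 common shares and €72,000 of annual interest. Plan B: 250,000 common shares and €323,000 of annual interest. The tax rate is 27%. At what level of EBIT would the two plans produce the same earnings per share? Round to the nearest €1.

€1,020,222

At indifference, (EBIT − 72,000)(1 − t)/340,000 = (EBIT − 323,000)(1 − t)/250,000.
The (1 − t) factor cancels: (EBIT − 72,000) × 250,000 = (EBIT − 323,000) × 340,000.
Solving, EBIT = (323,000·340,000 − 72,000·250,000) / (340,000 − 250,000) = 91,820,000,000 / 90,000 = 1,020,222.22.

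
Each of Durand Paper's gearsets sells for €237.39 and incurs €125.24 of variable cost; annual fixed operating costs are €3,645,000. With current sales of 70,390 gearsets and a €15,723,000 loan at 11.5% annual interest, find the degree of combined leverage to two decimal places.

Total contribution margin = 70,390 × €112.15 = €7,894,238.50.
Subtracting fixed costs: EBIT = €7,894,238.50 − €3,645,000 = €4,249,238.50. Interest = €1,808,145.00, so EBIT − I = €2,441,093.50.
Degree of total leverage = total CM / (EBIT − interest) = €7,894,238.50 / €2,441,093.50 = 3.2339.

3.23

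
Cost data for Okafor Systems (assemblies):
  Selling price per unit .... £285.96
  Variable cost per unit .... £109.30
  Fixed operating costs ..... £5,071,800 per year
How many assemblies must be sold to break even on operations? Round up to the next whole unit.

Unit CM = price − variable cost = £285.96 − £109.30 = £176.66.
Break-even volume = fixed costs ÷ CM per unit = £5,071,800 ÷ £176.66 = 28,709.39, so 28,710 assemblies.

28,710 assemblies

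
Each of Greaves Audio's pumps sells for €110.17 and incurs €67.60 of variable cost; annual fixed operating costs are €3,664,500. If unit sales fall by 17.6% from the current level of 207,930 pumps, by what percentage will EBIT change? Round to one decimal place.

-30.0%

At 207,930 units, contribution = 207,930 × €42.57 = €8,851,580.10.
EBIT = €8,851,580.10 − €3,664,500 = €5,187,080.10.
So DOL = total CM / EBIT = €8,851,580.10 / €5,187,080.10 = 1.7065.
Operating income changes by 1.7065 × -17.6% = -30.0%.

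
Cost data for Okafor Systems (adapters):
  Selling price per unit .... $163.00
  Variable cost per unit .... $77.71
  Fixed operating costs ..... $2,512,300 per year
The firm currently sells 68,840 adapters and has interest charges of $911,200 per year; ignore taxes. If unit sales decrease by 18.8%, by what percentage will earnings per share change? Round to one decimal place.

Contribution at this volume is 68,840 × $85.29 = $5,871,363.60.
Operating income = contribution − fixed costs = $5,871,363.60 − $2,512,300 = $3,359,063.60.
Interest = $911,200.00, so EBIT − I = $2,447,863.60.
Degree of combined leverage = contribution ÷ (EBIT − I) = $5,871,363.60 ÷ $2,447,863.60 = 2.3986.
%ΔEPS = DCL × %ΔSales = 2.3986 × -18.8% = -45.1%.

-45.1%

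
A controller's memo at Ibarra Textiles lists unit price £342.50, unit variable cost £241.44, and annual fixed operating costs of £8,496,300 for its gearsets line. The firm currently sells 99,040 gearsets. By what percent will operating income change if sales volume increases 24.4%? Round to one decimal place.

Total contribution margin = 99,040 × £101.06 = £10,008,982.40.
Operating income = contribution − fixed costs = £10,008,982.40 − £8,496,300 = £1,512,682.40.
So DOL = total CM / EBIT = £10,008,982.40 / £1,512,682.40 = 6.6167.
Operating income changes by 6.6167 × +24.4% = +161.4%.

+161.4%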